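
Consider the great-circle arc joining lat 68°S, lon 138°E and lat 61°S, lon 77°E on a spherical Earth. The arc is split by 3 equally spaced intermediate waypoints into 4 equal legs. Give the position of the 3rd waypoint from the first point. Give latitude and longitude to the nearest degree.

≈ lat 65°S, lon 88°E

Convert each endpoint to a unit vector on the sphere (x = cos φ cos λ, y = cos φ sin λ, z = sin φ).
The central angle between the endpoints is δ = arccos(p₁·p₂) ≈ 0.453 rad (26.0°).
Interpolate at f = 3/4 with slerp weights a = sin((1−f)δ)/sin δ ≈ 0.258, b = sin(fδ)/sin δ ≈ 0.761.
p = a·p₁ + b·p₂ ≈ (0.011, 0.424, -0.905); φ = arcsin(p_z) ≈ -64.88°, λ = atan2(p_y, p_x) ≈ 88.49°.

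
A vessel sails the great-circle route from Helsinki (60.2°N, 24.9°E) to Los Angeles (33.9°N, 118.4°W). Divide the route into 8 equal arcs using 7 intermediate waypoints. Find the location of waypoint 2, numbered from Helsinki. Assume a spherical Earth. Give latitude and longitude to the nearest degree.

≈ 74°N, 15°W

From cos δ = sin φ₁ sin φ₂ + cos φ₁ cos φ₂ cos Δλ, the central angle is δ ≈ 1.417 rad (81.2°).
Interpolate at f = 2/8 with slerp weights a = sin((1−f)δ)/sin δ ≈ 0.884, b = sin(fδ)/sin δ ≈ 0.351.
p = a·p₁ + b·p₂ ≈ (0.260, -0.071, 0.963); φ = arcsin(p_z) ≈ 74.36°, λ = atan2(p_y, p_x) ≈ -15.33°.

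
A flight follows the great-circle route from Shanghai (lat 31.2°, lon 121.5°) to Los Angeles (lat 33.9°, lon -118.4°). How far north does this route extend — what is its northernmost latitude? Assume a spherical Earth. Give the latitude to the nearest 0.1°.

The great circle lies in the plane with unit normal n̂ = (p₁ × p₂)/|p₁ × p₂|.
Here n̂_z ≈ +0.616; the vertex latitude is φ_max = arccos|n̂_z| ≈ 52.0°.
Check via Clairaut: cos φ_max = |cos φ₁| · sin C = cos(31.2°)·sin(46.0°) ≈ 0.616, again giving ≈ 52.0°.

≈ 52.0°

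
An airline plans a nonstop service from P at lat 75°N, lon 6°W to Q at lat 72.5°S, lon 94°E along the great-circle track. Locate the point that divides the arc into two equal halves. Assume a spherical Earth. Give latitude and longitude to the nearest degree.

≈ lat 2°N, lon 49°E

From cos δ = sin φ₁ sin φ₂ + cos φ₁ cos φ₂ cos Δλ, the central angle is δ ≈ 2.778 rad (159.2°).
Interpolate at f = 1/2 with slerp weights a = sin((1−f)δ)/sin δ ≈ 2.768, b = sin(fδ)/sin δ ≈ 2.768.
p = a·p₁ + b·p₂ ≈ (0.654, 0.755, 0.034); φ = arcsin(p_z) ≈ 1.94°, λ = atan2(p_y, p_x) ≈ 49.10°.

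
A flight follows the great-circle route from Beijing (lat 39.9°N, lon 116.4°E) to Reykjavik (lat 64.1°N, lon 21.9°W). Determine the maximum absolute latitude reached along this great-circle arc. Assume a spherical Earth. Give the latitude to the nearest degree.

The great circle lies in the plane with unit normal n̂ = (p₁ × p₂)/|p₁ × p₂|.
Here n̂_z ≈ -0.236; the vertex latitude is φ_max = arccos|n̂_z| ≈ 76.4°.

≈ 76°N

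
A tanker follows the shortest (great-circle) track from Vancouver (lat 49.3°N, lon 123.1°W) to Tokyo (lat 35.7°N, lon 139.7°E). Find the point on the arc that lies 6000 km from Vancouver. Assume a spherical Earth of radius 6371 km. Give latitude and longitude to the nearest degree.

Write both endpoints as unit vectors p₁, p₂ with components (cos φ cos λ, cos φ sin λ, sin φ).
The central angle between the endpoints is δ = arccos(p₁·p₂) ≈ 1.185 rad (67.9°). The total great-circle distance is δ·R ≈ 1.185 × 6371 ≈ 7551 km, so the target fraction is f = 6000/7551 ≈ 0.795.
Interpolate at f ≈ 0.795 with slerp weights a = sin((1−f)δ)/sin δ ≈ 0.260, b = sin(fδ)/sin δ ≈ 0.873.
p = a·p₁ + b·p₂ ≈ (-0.633, 0.316, 0.707); φ = arcsin(p_z) ≈ 44.95°, λ = atan2(p_y, p_x) ≈ 153.46°.

≈ lat 45°N, lon 153°E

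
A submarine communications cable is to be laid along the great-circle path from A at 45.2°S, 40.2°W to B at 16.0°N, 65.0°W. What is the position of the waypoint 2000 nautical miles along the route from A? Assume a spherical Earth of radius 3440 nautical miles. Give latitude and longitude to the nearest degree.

≈ 14°S, 55°W

Convert each endpoint to a unit vector on the sphere (x = cos φ cos λ, y = cos φ sin λ, z = sin φ).
The central angle between the endpoints is δ = arccos(p₁·p₂) ≈ 1.138 rad (65.2°). The total great-circle distance is δ·R ≈ 1.138 × 3440 ≈ 3915 nmi, so the target fraction is f = 2000/3915 ≈ 0.511.
Interpolate at f ≈ 0.511 with slerp weights a = sin((1−f)δ)/sin δ ≈ 0.582, b = sin(fδ)/sin δ ≈ 0.605.
p = a·p₁ + b·p₂ ≈ (0.559, -0.792, -0.246); φ = arcsin(p_z) ≈ -14.26°, λ = atan2(p_y, p_x) ≈ -54.78°.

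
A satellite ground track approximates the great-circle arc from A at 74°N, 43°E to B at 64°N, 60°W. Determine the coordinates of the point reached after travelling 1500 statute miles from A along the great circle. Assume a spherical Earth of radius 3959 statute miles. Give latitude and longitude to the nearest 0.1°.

≈ 73.1°N, 40.3°W

Convert each endpoint to a unit vector on the sphere (x = cos φ cos λ, y = cos φ sin λ, z = sin φ).
The central angle between the endpoints is δ = arccos(p₁·p₂) ≈ 0.579 rad (33.2°). The total great-circle distance is δ·R ≈ 0.579 × 3959 ≈ 2294 mi, so the target fraction is f = 1500/2294 ≈ 0.654.
Interpolate at f ≈ 0.654 with slerp weights a = sin((1−f)δ)/sin δ ≈ 0.364, b = sin(fδ)/sin δ ≈ 0.676.
p = a·p₁ + b·p₂ ≈ (0.221, -0.188, 0.957); φ = arcsin(p_z) ≈ 73.11°, λ = atan2(p_y, p_x) ≈ -40.35°.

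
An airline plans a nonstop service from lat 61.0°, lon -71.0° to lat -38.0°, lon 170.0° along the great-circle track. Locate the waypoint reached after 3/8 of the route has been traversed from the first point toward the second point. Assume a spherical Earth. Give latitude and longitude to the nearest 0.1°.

≈ lat 34.6°, lon -141.9°

Convert each endpoint to a unit vector on the sphere (x = cos φ cos λ, y = cos φ sin λ, z = sin φ).
The central angle between the endpoints is δ = arccos(p₁·p₂) ≈ 2.380 rad (136.4°).
Interpolate at f = 3/8 with slerp weights a = sin((1−f)δ)/sin δ ≈ 1.444, b = sin(fδ)/sin δ ≈ 1.128.
p = a·p₁ + b·p₂ ≈ (-0.648, -0.508, 0.568); φ = arcsin(p_z) ≈ 34.63°, λ = atan2(p_y, p_x) ≈ -141.92°.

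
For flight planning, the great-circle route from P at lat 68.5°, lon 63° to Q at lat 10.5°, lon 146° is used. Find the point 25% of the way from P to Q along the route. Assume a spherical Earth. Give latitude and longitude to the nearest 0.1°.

≈ lat 60.7°, lon 105.7°

From cos δ = sin φ₁ sin φ₂ + cos φ₁ cos φ₂ cos Δλ, the central angle is δ ≈ 1.356 rad (77.7°).
Interpolate at f = 0.25 with slerp weights a = sin((1−f)δ)/sin δ ≈ 0.870, b = sin(fδ)/sin δ ≈ 0.340.
p = a·p₁ + b·p₂ ≈ (-0.133, 0.471, 0.872); φ = arcsin(p_z) ≈ 60.68°, λ = atan2(p_y, p_x) ≈ 105.71°.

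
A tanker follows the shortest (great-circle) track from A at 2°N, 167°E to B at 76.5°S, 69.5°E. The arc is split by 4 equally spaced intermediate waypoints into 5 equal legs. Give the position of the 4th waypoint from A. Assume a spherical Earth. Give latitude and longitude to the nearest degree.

≈ 68°S, 130°E

Write both endpoints as unit vectors p₁, p₂ with components (cos φ cos λ, cos φ sin λ, sin φ).
The central angle between the endpoints is δ = arccos(p₁·p₂) ≈ 1.635 rad (93.7°).
Interpolate at f = 4/5 with slerp weights a = sin((1−f)δ)/sin δ ≈ 0.322, b = sin(fδ)/sin δ ≈ 0.968.
p = a·p₁ + b·p₂ ≈ (-0.234, 0.284, -0.930); φ = arcsin(p_z) ≈ -68.40°, λ = atan2(p_y, p_x) ≈ 129.53°.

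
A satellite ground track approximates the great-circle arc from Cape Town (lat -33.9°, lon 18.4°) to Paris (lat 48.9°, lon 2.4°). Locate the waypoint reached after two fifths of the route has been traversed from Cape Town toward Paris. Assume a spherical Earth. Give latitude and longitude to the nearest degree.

The haversine formula gives a central angle δ ≈ 1.466 rad (84.0°) between the endpoints.
Interpolate at f = 2/5 with slerp weights a = sin((1−f)δ)/sin δ ≈ 0.775, b = sin(fδ)/sin δ ≈ 0.557.
p = a·p₁ + b·p₂ ≈ (0.976, 0.218, -0.013); φ = arcsin(p_z) ≈ -0.73°, λ = atan2(p_y, p_x) ≈ 12.61°.

≈ lat -1°, lon 13°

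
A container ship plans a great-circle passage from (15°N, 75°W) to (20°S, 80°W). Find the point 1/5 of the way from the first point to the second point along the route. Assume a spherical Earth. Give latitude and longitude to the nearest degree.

≈ (8°N, 76°W)

The haversine formula gives a central angle δ ≈ 0.617 rad (35.3°) between the endpoints.
Interpolate at f = 1/5 with slerp weights a = sin((1−f)δ)/sin δ ≈ 0.819, b = sin(fδ)/sin δ ≈ 0.213.
p = a·p₁ + b·p₂ ≈ (0.239, -0.961, 0.139); φ = arcsin(p_z) ≈ 8.00°, λ = atan2(p_y, p_x) ≈ -76.01°.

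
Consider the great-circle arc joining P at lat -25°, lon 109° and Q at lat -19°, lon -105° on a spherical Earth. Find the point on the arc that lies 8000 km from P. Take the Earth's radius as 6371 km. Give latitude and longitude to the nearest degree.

≈ lat -52°, lon -159°

From cos δ = sin φ₁ sin φ₂ + cos φ₁ cos φ₂ cos Δλ, the central angle is δ ≈ 2.181 rad (124.9°). The total great-circle distance is δ·R ≈ 2.181 × 6371 ≈ 13894 km, so the target fraction is f = 8000/13894 ≈ 0.576.
Interpolate at f ≈ 0.576 with slerp weights a = sin((1−f)δ)/sin δ ≈ 0.974, b = sin(fδ)/sin δ ≈ 1.160.
p = a·p₁ + b·p₂ ≈ (-0.571, -0.224, -0.789); φ = arcsin(p_z) ≈ -52.13°, λ = atan2(p_y, p_x) ≈ -158.56°.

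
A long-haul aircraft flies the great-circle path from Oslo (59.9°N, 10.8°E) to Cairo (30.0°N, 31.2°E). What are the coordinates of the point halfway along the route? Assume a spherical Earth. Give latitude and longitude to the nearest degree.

The haversine formula gives a central angle δ ≈ 0.574 rad (32.9°) between the endpoints.
Interpolate at f = 1/2 with slerp weights a = sin((1−f)δ)/sin δ ≈ 0.521, b = sin(fδ)/sin δ ≈ 0.521.
p = a·p₁ + b·p₂ ≈ (0.643, 0.283, 0.712); φ = arcsin(p_z) ≈ 45.37°, λ = atan2(p_y, p_x) ≈ 23.75°.

≈ 45°N, 24°E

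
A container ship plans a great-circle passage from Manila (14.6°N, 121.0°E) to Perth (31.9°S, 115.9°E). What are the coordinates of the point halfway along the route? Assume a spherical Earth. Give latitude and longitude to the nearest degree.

≈ 9°S, 119°E

From cos δ = sin φ₁ sin φ₂ + cos φ₁ cos φ₂ cos Δλ, the central angle is δ ≈ 0.816 rad (46.8°).
Interpolate at f = 1/2 with slerp weights a = sin((1−f)δ)/sin δ ≈ 0.545, b = sin(fδ)/sin δ ≈ 0.545.
p = a·p₁ + b·p₂ ≈ (-0.473, 0.868, -0.151); φ = arcsin(p_z) ≈ -8.66°, λ = atan2(p_y, p_x) ≈ 118.62°.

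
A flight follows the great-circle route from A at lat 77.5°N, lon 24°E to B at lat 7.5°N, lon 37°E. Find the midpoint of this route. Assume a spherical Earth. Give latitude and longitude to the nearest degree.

≈ lat 43°N, lon 35°E

Write both endpoints as unit vectors p₁, p₂ with components (cos φ cos λ, cos φ sin λ, sin φ).
The central angle between the endpoints is δ = arccos(p₁·p₂) ≈ 1.228 rad (70.3°).
Interpolate at f = 1/2 with slerp weights a = sin((1−f)δ)/sin δ ≈ 0.612, b = sin(fδ)/sin δ ≈ 0.612.
p = a·p₁ + b·p₂ ≈ (0.605, 0.419, 0.677); φ = arcsin(p_z) ≈ 42.61°, λ = atan2(p_y, p_x) ≈ 34.68°.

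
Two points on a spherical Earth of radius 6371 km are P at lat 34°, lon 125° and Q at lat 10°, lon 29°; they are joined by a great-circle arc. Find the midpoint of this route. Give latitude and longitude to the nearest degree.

Convert each endpoint to a unit vector on the sphere (x = cos φ cos λ, y = cos φ sin λ, z = sin φ).
The central angle between the endpoints is δ = arccos(p₁·p₂) ≈ 1.559 rad (89.3°).
Interpolate at f = 1/2 with slerp weights a = sin((1−f)δ)/sin δ ≈ 0.703, b = sin(fδ)/sin δ ≈ 0.703.
p = a·p₁ + b·p₂ ≈ (0.271, 0.813, 0.515); φ = arcsin(p_z) ≈ 31.01°, λ = atan2(p_y, p_x) ≈ 71.55°.

≈ lat 31°, lon 72°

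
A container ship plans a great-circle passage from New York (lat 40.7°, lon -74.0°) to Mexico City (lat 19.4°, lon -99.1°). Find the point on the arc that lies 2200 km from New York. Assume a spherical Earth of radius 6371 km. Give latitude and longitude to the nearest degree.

From cos δ = sin φ₁ sin φ₂ + cos φ₁ cos φ₂ cos Δλ, the central angle is δ ≈ 0.527 rad (30.2°). The total great-circle distance is δ·R ≈ 0.527 × 6371 ≈ 3359 km, so the target fraction is f = 2200/3359 ≈ 0.655.
Interpolate at f ≈ 0.655 with slerp weights a = sin((1−f)δ)/sin δ ≈ 0.360, b = sin(fδ)/sin δ ≈ 0.673.
p = a·p₁ + b·p₂ ≈ (-0.025, -0.889, 0.458); φ = arcsin(p_z) ≈ 27.26°, λ = atan2(p_y, p_x) ≈ -91.62°.

≈ lat 27°, lon -92°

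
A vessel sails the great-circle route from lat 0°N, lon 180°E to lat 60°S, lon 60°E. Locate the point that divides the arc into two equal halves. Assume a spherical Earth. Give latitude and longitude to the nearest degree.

Convert each endpoint to a unit vector on the sphere (x = cos φ cos λ, y = cos φ sin λ, z = sin φ).
The central angle between the endpoints is δ = arccos(p₁·p₂) ≈ 1.823 rad (104.5°).
Interpolate at f = 1/2 with slerp weights a = sin((1−f)δ)/sin δ ≈ 0.816, b = sin(fδ)/sin δ ≈ 0.816.
p = a·p₁ + b·p₂ ≈ (-0.612, 0.354, -0.707); φ = arcsin(p_z) ≈ -45.00°, λ = atan2(p_y, p_x) ≈ 150.00°.

≈ lat 45°S, lon 150°E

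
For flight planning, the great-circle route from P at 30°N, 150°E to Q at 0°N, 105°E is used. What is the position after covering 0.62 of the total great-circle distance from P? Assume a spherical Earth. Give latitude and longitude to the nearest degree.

≈ 12°N, 121°E

Convert each endpoint to a unit vector on the sphere (x = cos φ cos λ, y = cos φ sin λ, z = sin φ).
The central angle between the endpoints is δ = arccos(p₁·p₂) ≈ 0.912 rad (52.2°).
Interpolate at f = 0.62 with slerp weights a = sin((1−f)δ)/sin δ ≈ 0.430, b = sin(fδ)/sin δ ≈ 0.678.
p = a·p₁ + b·p₂ ≈ (-0.498, 0.840, 0.215); φ = arcsin(p_z) ≈ 12.40°, λ = atan2(p_y, p_x) ≈ 120.62°.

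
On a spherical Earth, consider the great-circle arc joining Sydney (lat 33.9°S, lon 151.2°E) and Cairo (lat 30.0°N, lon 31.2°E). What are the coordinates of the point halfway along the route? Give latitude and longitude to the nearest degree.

≈ lat 4°S, lon 89°E

The haversine formula gives a central angle δ ≈ 2.263 rad (129.7°) between the endpoints.
Interpolate at f = 1/2 with slerp weights a = sin((1−f)δ)/sin δ ≈ 1.176, b = sin(fδ)/sin δ ≈ 1.176.
p = a·p₁ + b·p₂ ≈ (0.016, 0.998, -0.068); φ = arcsin(p_z) ≈ -3.89°, λ = atan2(p_y, p_x) ≈ 89.09°.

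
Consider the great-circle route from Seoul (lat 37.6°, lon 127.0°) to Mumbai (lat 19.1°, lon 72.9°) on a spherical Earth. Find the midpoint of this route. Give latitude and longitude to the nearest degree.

≈ lat 31°, lon 97°

Convert each endpoint to a unit vector on the sphere (x = cos φ cos λ, y = cos φ sin λ, z = sin φ).
The central angle between the endpoints is δ = arccos(p₁·p₂) ≈ 0.878 rad (50.3°).
Interpolate at f = 1/2 with slerp weights a = sin((1−f)δ)/sin δ ≈ 0.552, b = sin(fδ)/sin δ ≈ 0.552.
p = a·p₁ + b·p₂ ≈ (-0.110, 0.848, 0.518); φ = arcsin(p_z) ≈ 31.18°, λ = atan2(p_y, p_x) ≈ 97.38°.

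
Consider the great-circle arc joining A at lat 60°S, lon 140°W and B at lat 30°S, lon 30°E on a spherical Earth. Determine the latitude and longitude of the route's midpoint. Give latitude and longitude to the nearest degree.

≈ lat 74°S, lon 17°E

Write both endpoints as unit vectors p₁, p₂ with components (cos φ cos λ, cos φ sin λ, sin φ).
The central angle between the endpoints is δ = arccos(p₁·p₂) ≈ 1.564 rad (89.6°).
Interpolate at f = 1/2 with slerp weights a = sin((1−f)δ)/sin δ ≈ 0.705, b = sin(fδ)/sin δ ≈ 0.705.
p = a·p₁ + b·p₂ ≈ (0.259, 0.079, -0.963); φ = arcsin(p_z) ≈ -74.32°, λ = atan2(p_y, p_x) ≈ 16.92°.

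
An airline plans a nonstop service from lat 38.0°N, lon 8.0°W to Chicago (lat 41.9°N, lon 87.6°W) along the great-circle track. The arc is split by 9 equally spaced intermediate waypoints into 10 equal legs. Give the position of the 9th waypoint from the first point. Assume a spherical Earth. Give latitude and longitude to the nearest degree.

≈ lat 44°N, lon 80°W

Write both endpoints as unit vectors p₁, p₂ with components (cos φ cos λ, cos φ sin λ, sin φ).
The central angle between the endpoints is δ = arccos(p₁·p₂) ≈ 1.027 rad (58.9°).
Interpolate at f = 9/10 with slerp weights a = sin((1−f)δ)/sin δ ≈ 0.120, b = sin(fδ)/sin δ ≈ 0.933.
p = a·p₁ + b·p₂ ≈ (0.123, -0.707, 0.697); φ = arcsin(p_z) ≈ 44.16°, λ = atan2(p_y, p_x) ≈ -80.16°.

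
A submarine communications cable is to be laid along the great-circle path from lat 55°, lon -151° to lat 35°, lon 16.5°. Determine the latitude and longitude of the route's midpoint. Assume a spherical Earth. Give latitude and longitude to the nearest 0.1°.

≈ lat 78.3°, lon -9.1°

Convert each endpoint to a unit vector on the sphere (x = cos φ cos λ, y = cos φ sin λ, z = sin φ).
The central angle between the endpoints is δ = arccos(p₁·p₂) ≈ 1.560 rad (89.4°).
Interpolate at f = 1/2 with slerp weights a = sin((1−f)δ)/sin δ ≈ 0.703, b = sin(fδ)/sin δ ≈ 0.703.
p = a·p₁ + b·p₂ ≈ (0.200, -0.032, 0.979); φ = arcsin(p_z) ≈ 78.34°, λ = atan2(p_y, p_x) ≈ -9.09°.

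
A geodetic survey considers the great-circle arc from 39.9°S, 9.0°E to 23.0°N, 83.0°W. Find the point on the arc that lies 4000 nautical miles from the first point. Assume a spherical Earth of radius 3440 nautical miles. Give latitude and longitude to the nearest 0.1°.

≈ 2.9°S, 52.6°W

Write both endpoints as unit vectors p₁, p₂ with components (cos φ cos λ, cos φ sin λ, sin φ).
The central angle between the endpoints is δ = arccos(p₁·p₂) ≈ 1.850 rad (106.0°). The total great-circle distance is δ·R ≈ 1.850 × 3440 ≈ 6363 nmi, so the target fraction is f = 4000/6363 ≈ 0.629.
Interpolate at f ≈ 0.629 with slerp weights a = sin((1−f)δ)/sin δ ≈ 0.660, b = sin(fδ)/sin δ ≈ 0.955.
p = a·p₁ + b·p₂ ≈ (0.607, -0.793, -0.050); φ = arcsin(p_z) ≈ -2.87°, λ = atan2(p_y, p_x) ≈ -52.58°.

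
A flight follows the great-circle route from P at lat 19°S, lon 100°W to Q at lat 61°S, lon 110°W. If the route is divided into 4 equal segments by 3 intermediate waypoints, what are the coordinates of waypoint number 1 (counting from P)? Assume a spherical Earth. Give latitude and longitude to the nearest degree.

≈ lat 30°S, lon 102°W

From cos δ = sin φ₁ sin φ₂ + cos φ₁ cos φ₂ cos Δλ, the central angle is δ ≈ 0.743 rad (42.6°).
Interpolate at f = 1/4 with slerp weights a = sin((1−f)δ)/sin δ ≈ 0.782, b = sin(fδ)/sin δ ≈ 0.273.
p = a·p₁ + b·p₂ ≈ (-0.174, -0.852, -0.493); φ = arcsin(p_z) ≈ -29.56°, λ = atan2(p_y, p_x) ≈ -101.51°.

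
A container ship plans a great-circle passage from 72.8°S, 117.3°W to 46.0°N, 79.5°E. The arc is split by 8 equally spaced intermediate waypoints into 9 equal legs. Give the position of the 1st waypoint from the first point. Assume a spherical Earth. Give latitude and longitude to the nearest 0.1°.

Write both endpoints as unit vectors p₁, p₂ with components (cos φ cos λ, cos φ sin λ, sin φ).
The central angle between the endpoints is δ = arccos(p₁·p₂) ≈ 2.655 rad (152.1°).
Interpolate at f = 1/9 with slerp weights a = sin((1−f)δ)/sin δ ≈ 1.506, b = sin(fδ)/sin δ ≈ 0.621.
p = a·p₁ + b·p₂ ≈ (-0.126, 0.029, -0.992); φ = arcsin(p_z) ≈ -82.60°, λ = atan2(p_y, p_x) ≈ 167.13°.

≈ 82.6°S, 167.1°E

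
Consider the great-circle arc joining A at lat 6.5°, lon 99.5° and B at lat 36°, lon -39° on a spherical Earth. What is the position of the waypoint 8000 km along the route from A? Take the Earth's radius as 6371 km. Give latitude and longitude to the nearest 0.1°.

≈ lat 49.9°, lon 29.9°

The haversine formula gives a central angle δ ≈ 2.136 rad (122.4°) between the endpoints. The total great-circle distance is δ·R ≈ 2.136 × 6371 ≈ 13608 km, so the target fraction is f = 8000/13608 ≈ 0.588.
Interpolate at f ≈ 0.588 with slerp weights a = sin((1−f)δ)/sin δ ≈ 0.913, b = sin(fδ)/sin δ ≈ 1.126.
p = a·p₁ + b·p₂ ≈ (0.558, 0.321, 0.765); φ = arcsin(p_z) ≈ 49.91°, λ = atan2(p_y, p_x) ≈ 29.93°.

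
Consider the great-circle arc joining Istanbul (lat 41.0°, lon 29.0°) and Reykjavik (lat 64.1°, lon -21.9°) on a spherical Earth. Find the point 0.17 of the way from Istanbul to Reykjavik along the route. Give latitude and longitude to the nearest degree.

≈ lat 46°, lon 24°

Convert each endpoint to a unit vector on the sphere (x = cos φ cos λ, y = cos φ sin λ, z = sin φ).
The central angle between the endpoints is δ = arccos(p₁·p₂) ≈ 0.647 rad (37.1°).
Interpolate at f = 0.17 with slerp weights a = sin((1−f)δ)/sin δ ≈ 0.849, b = sin(fδ)/sin δ ≈ 0.182.
p = a·p₁ + b·p₂ ≈ (0.634, 0.281, 0.721); φ = arcsin(p_z) ≈ 46.10°, λ = atan2(p_y, p_x) ≈ 23.89°.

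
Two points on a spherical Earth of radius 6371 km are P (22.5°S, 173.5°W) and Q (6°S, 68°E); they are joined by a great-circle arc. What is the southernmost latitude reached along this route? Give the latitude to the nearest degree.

≈ 28°S

The great circle lies in the plane with unit normal n̂ = (p₁ × p₂)/|p₁ × p₂|.
Here n̂_z ≈ -0.880; the vertex latitude is φ_max = arccos|n̂_z| ≈ 28.3°.
Check via Clairaut: cos φ_max = |cos φ₁| · sin C = cos(22.5°)·sin(107.7°) ≈ 0.880, again giving ≈ 28.3°.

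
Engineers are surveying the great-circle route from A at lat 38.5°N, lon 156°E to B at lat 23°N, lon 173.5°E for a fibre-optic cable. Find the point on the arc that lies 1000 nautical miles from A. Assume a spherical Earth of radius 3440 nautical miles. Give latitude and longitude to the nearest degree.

≈ lat 27°N, lon 170°E

Convert each endpoint to a unit vector on the sphere (x = cos φ cos λ, y = cos φ sin λ, z = sin φ).
The central angle between the endpoints is δ = arccos(p₁·p₂) ≈ 0.376 rad (21.5°). The total great-circle distance is δ·R ≈ 0.376 × 3440 ≈ 1292 nmi, so the target fraction is f = 1000/1292 ≈ 0.774.
Interpolate at f ≈ 0.774 with slerp weights a = sin((1−f)δ)/sin δ ≈ 0.231, b = sin(fδ)/sin δ ≈ 0.781.
p = a·p₁ + b·p₂ ≈ (-0.880, 0.155, 0.449); φ = arcsin(p_z) ≈ 26.69°, λ = atan2(p_y, p_x) ≈ 170.01°.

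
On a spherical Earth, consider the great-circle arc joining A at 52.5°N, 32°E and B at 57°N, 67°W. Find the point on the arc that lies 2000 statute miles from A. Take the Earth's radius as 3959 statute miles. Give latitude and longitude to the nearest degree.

≈ 65°N, 21°W

Convert each endpoint to a unit vector on the sphere (x = cos φ cos λ, y = cos φ sin λ, z = sin φ).
The central angle between the endpoints is δ = arccos(p₁·p₂) ≈ 0.910 rad (52.2°). The total great-circle distance is δ·R ≈ 0.910 × 3959 ≈ 3604 mi, so the target fraction is f = 2000/3604 ≈ 0.555.
Interpolate at f ≈ 0.555 with slerp weights a = sin((1−f)δ)/sin δ ≈ 0.499, b = sin(fδ)/sin δ ≈ 0.613.
p = a·p₁ + b·p₂ ≈ (0.388, -0.146, 0.910); φ = arcsin(p_z) ≈ 65.50°, λ = atan2(p_y, p_x) ≈ -20.65°.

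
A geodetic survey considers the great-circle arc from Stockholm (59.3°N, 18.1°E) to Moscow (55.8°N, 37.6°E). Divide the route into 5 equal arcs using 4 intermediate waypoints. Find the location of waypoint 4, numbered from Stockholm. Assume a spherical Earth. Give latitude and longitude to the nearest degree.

≈ 57°N, 34°E

Write both endpoints as unit vectors p₁, p₂ with components (cos φ cos λ, cos φ sin λ, sin φ).
The central angle between the endpoints is δ = arccos(p₁·p₂) ≈ 0.192 rad (11.0°).
Interpolate at f = 4/5 with slerp weights a = sin((1−f)δ)/sin δ ≈ 0.201, b = sin(fδ)/sin δ ≈ 0.802.
p = a·p₁ + b·p₂ ≈ (0.455, 0.307, 0.836); φ = arcsin(p_z) ≈ 56.73°, λ = atan2(p_y, p_x) ≈ 34.02°.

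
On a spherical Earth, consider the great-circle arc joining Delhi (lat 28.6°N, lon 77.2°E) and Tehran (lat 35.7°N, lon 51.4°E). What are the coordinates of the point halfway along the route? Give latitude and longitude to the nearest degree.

Convert each endpoint to a unit vector on the sphere (x = cos φ cos λ, y = cos φ sin λ, z = sin φ).
The central angle between the endpoints is δ = arccos(p₁·p₂) ≈ 0.399 rad (22.9°).
Interpolate at f = 1/2 with slerp weights a = sin((1−f)δ)/sin δ ≈ 0.510, b = sin(fδ)/sin δ ≈ 0.510.
p = a·p₁ + b·p₂ ≈ (0.358, 0.761, 0.542); φ = arcsin(p_z) ≈ 32.81°, λ = atan2(p_y, p_x) ≈ 64.81°.

≈ lat 33°N, lon 65°E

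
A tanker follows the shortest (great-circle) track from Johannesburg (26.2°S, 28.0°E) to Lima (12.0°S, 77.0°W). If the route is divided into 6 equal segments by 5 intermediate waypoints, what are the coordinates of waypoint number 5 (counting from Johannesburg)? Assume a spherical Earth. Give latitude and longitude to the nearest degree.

From cos δ = sin φ₁ sin φ₂ + cos φ₁ cos φ₂ cos Δλ, the central angle is δ ≈ 1.707 rad (97.8°).
Interpolate at f = 5/6 with slerp weights a = sin((1−f)δ)/sin δ ≈ 0.283, b = sin(fδ)/sin δ ≈ 0.998.
p = a·p₁ + b·p₂ ≈ (0.444, -0.832, -0.333); φ = arcsin(p_z) ≈ -19.42°, λ = atan2(p_y, p_x) ≈ -61.91°.

≈ 19°S, 62°W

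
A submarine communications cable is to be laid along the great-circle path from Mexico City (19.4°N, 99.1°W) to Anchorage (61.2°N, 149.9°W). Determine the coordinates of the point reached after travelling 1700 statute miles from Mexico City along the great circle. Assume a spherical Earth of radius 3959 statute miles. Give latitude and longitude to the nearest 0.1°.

≈ (40.6°N, 113.6°W)

From cos δ = sin φ₁ sin φ₂ + cos φ₁ cos φ₂ cos Δλ, the central angle is δ ≈ 0.954 rad (54.7°). The total great-circle distance is δ·R ≈ 0.954 × 3959 ≈ 3778 mi, so the target fraction is f = 1700/3778 ≈ 0.450.
Interpolate at f ≈ 0.450 with slerp weights a = sin((1−f)δ)/sin δ ≈ 0.614, b = sin(fδ)/sin δ ≈ 0.510.
p = a·p₁ + b·p₂ ≈ (-0.304, -0.695, 0.651); φ = arcsin(p_z) ≈ 40.63°, λ = atan2(p_y, p_x) ≈ -113.64°.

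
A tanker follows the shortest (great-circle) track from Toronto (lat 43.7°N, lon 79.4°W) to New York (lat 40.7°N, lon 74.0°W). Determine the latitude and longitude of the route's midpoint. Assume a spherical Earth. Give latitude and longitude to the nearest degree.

≈ lat 42°N, lon 77°W

Convert each endpoint to a unit vector on the sphere (x = cos φ cos λ, y = cos φ sin λ, z = sin φ).
The central angle between the endpoints is δ = arccos(p₁·p₂) ≈ 0.087 rad (5.0°).
Interpolate at f = 1/2 with slerp weights a = sin((1−f)δ)/sin δ ≈ 0.500, b = sin(fδ)/sin δ ≈ 0.500.
p = a·p₁ + b·p₂ ≈ (0.171, -0.720, 0.672); φ = arcsin(p_z) ≈ 42.23°, λ = atan2(p_y, p_x) ≈ -76.64°.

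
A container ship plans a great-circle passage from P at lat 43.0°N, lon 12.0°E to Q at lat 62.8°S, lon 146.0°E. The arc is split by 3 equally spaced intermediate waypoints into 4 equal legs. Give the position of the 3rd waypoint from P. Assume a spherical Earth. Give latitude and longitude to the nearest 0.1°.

≈ lat 51.5°S, lon 77.6°E

From cos δ = sin φ₁ sin φ₂ + cos φ₁ cos φ₂ cos Δλ, the central angle is δ ≈ 2.566 rad (147.0°).
Interpolate at f = 3/4 with slerp weights a = sin((1−f)δ)/sin δ ≈ 1.099, b = sin(fδ)/sin δ ≈ 1.723.
p = a·p₁ + b·p₂ ≈ (0.133, 0.608, -0.783); φ = arcsin(p_z) ≈ -51.54°, λ = atan2(p_y, p_x) ≈ 77.63°.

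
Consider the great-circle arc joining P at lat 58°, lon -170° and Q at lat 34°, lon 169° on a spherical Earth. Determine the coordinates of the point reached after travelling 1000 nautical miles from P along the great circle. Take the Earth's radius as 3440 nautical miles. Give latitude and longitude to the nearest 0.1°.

Convert each endpoint to a unit vector on the sphere (x = cos φ cos λ, y = cos φ sin λ, z = sin φ).
The central angle between the endpoints is δ = arccos(p₁·p₂) ≈ 0.486 rad (27.8°). The total great-circle distance is δ·R ≈ 0.486 × 3440 ≈ 1671 nmi, so the target fraction is f = 1000/1671 ≈ 0.599.
Interpolate at f ≈ 0.599 with slerp weights a = sin((1−f)δ)/sin δ ≈ 0.415, b = sin(fδ)/sin δ ≈ 0.614.
p = a·p₁ + b·p₂ ≈ (-0.716, 0.059, 0.695); φ = arcsin(p_z) ≈ 44.05°, λ = atan2(p_y, p_x) ≈ 175.30°.

≈ lat 44.1°, lon 175.3°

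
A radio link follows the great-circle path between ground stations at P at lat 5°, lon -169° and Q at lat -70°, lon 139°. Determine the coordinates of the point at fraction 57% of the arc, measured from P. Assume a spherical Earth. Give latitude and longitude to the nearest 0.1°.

Convert each endpoint to a unit vector on the sphere (x = cos φ cos λ, y = cos φ sin λ, z = sin φ).
The central angle between the endpoints is δ = arccos(p₁·p₂) ≈ 1.443 rad (82.7°).
Interpolate at f = 0.57 with slerp weights a = sin((1−f)δ)/sin δ ≈ 0.586, b = sin(fδ)/sin δ ≈ 0.739.
p = a·p₁ + b·p₂ ≈ (-0.764, 0.054, -0.643); φ = arcsin(p_z) ≈ -40.03°, λ = atan2(p_y, p_x) ≈ 175.93°.

≈ lat -40.0°, lon 175.9°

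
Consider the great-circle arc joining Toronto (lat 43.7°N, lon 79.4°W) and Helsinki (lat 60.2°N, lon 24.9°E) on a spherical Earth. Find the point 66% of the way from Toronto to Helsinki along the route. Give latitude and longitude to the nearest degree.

≈ lat 66°N, lon 19°W

The haversine formula gives a central angle δ ≈ 1.035 rad (59.3°) between the endpoints.
Interpolate at f = 0.66 with slerp weights a = sin((1−f)δ)/sin δ ≈ 0.401, b = sin(fδ)/sin δ ≈ 0.734.
p = a·p₁ + b·p₂ ≈ (0.384, -0.131, 0.914); φ = arcsin(p_z) ≈ 66.05°, λ = atan2(p_y, p_x) ≈ -18.86°.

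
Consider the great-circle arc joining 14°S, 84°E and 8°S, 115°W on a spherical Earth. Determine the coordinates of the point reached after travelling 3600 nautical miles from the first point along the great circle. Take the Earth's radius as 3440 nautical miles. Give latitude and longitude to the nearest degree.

Convert each endpoint to a unit vector on the sphere (x = cos φ cos λ, y = cos φ sin λ, z = sin φ).
The central angle between the endpoints is δ = arccos(p₁·p₂) ≈ 2.636 rad (151.0°). The total great-circle distance is δ·R ≈ 2.636 × 3440 ≈ 9067 nmi, so the target fraction is f = 3600/9067 ≈ 0.397.
Interpolate at f ≈ 0.397 with slerp weights a = sin((1−f)δ)/sin δ ≈ 2.064, b = sin(fδ)/sin δ ≈ 1.787.
p = a·p₁ + b·p₂ ≈ (-0.539, 0.388, -0.748); φ = arcsin(p_z) ≈ -48.42°, λ = atan2(p_y, p_x) ≈ 144.24°.

≈ 48°S, 144°E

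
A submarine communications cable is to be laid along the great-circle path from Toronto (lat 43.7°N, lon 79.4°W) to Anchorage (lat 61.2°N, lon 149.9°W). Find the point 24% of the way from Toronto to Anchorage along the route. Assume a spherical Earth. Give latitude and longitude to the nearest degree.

≈ lat 51°N, lon 90°W

Convert each endpoint to a unit vector on the sphere (x = cos φ cos λ, y = cos φ sin λ, z = sin φ).
The central angle between the endpoints is δ = arccos(p₁·p₂) ≈ 0.765 rad (43.8°).
Interpolate at f = 0.24 with slerp weights a = sin((1−f)δ)/sin δ ≈ 0.793, b = sin(fδ)/sin δ ≈ 0.264.
p = a·p₁ + b·p₂ ≈ (-0.004, -0.627, 0.779); φ = arcsin(p_z) ≈ 51.16°, λ = atan2(p_y, p_x) ≈ -90.40°.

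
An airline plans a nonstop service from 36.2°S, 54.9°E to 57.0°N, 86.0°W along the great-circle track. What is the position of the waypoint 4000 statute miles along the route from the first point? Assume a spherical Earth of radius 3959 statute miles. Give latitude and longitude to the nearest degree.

≈ 13°N, 22°E

Write both endpoints as unit vectors p₁, p₂ with components (cos φ cos λ, cos φ sin λ, sin φ).
The central angle between the endpoints is δ = arccos(p₁·p₂) ≈ 2.561 rad (146.8°). The total great-circle distance is δ·R ≈ 2.561 × 3959 ≈ 10141 mi, so the target fraction is f = 4000/10141 ≈ 0.394.
Interpolate at f ≈ 0.394 with slerp weights a = sin((1−f)δ)/sin δ ≈ 1.824, b = sin(fδ)/sin δ ≈ 1.545.
p = a·p₁ + b·p₂ ≈ (0.905, 0.365, 0.219); φ = arcsin(p_z) ≈ 12.63°, λ = atan2(p_y, p_x) ≈ 21.95°.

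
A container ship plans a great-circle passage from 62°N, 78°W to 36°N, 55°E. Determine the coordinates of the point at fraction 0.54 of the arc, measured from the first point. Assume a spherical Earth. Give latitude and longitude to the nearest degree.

Write both endpoints as unit vectors p₁, p₂ with components (cos φ cos λ, cos φ sin λ, sin φ).
The central angle between the endpoints is δ = arccos(p₁·p₂) ≈ 1.308 rad (74.9°).
Interpolate at f = 0.54 with slerp weights a = sin((1−f)δ)/sin δ ≈ 0.586, b = sin(fδ)/sin δ ≈ 0.672.
p = a·p₁ + b·p₂ ≈ (0.369, 0.176, 0.913); φ = arcsin(p_z) ≈ 65.86°, λ = atan2(p_y, p_x) ≈ 25.53°.

≈ 66°N, 26°E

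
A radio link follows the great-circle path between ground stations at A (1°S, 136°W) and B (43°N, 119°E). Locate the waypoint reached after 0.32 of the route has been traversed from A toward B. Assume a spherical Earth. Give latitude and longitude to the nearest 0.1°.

Convert each endpoint to a unit vector on the sphere (x = cos φ cos λ, y = cos φ sin λ, z = sin φ).
The central angle between the endpoints is δ = arccos(p₁·p₂) ≈ 1.773 rad (101.6°).
Interpolate at f = 0.32 with slerp weights a = sin((1−f)δ)/sin δ ≈ 0.954, b = sin(fδ)/sin δ ≈ 0.549.
p = a·p₁ + b·p₂ ≈ (-0.880, -0.311, 0.358); φ = arcsin(p_z) ≈ 20.95°, λ = atan2(p_y, p_x) ≈ -160.52°.

≈ (21.0°N, 160.5°W)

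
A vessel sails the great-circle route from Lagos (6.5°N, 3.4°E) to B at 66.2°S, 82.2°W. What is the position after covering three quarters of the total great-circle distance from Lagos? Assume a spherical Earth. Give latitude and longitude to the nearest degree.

The haversine formula gives a central angle δ ≈ 1.644 rad (94.2°) between the endpoints.
Interpolate at f = 3/4 with slerp weights a = sin((1−f)δ)/sin δ ≈ 0.401, b = sin(fδ)/sin δ ≈ 0.946.
p = a·p₁ + b·p₂ ≈ (0.449, -0.355, -0.820); φ = arcsin(p_z) ≈ -55.10°, λ = atan2(p_y, p_x) ≈ -38.30°.

≈ 55°S, 38°W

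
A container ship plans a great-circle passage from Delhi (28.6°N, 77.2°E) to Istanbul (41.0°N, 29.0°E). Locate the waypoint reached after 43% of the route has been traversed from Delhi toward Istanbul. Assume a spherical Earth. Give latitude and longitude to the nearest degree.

The haversine formula gives a central angle δ ≈ 0.714 rad (40.9°) between the endpoints.
Interpolate at f = 0.43 with slerp weights a = sin((1−f)δ)/sin δ ≈ 0.604, b = sin(fδ)/sin δ ≈ 0.462.
p = a·p₁ + b·p₂ ≈ (0.422, 0.686, 0.592); φ = arcsin(p_z) ≈ 36.31°, λ = atan2(p_y, p_x) ≈ 58.40°.

≈ 36°N, 58°E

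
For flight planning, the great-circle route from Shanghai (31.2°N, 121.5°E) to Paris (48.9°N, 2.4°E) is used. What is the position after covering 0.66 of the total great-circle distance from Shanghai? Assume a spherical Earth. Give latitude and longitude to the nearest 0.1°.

From cos δ = sin φ₁ sin φ₂ + cos φ₁ cos φ₂ cos Δλ, the central angle is δ ≈ 1.454 rad (83.3°).
Interpolate at f = 0.66 with slerp weights a = sin((1−f)δ)/sin δ ≈ 0.478, b = sin(fδ)/sin δ ≈ 0.824.
p = a·p₁ + b·p₂ ≈ (0.328, 0.371, 0.869); φ = arcsin(p_z) ≈ 60.31°, λ = atan2(p_y, p_x) ≈ 48.52°.

≈ 60.3°N, 48.5°E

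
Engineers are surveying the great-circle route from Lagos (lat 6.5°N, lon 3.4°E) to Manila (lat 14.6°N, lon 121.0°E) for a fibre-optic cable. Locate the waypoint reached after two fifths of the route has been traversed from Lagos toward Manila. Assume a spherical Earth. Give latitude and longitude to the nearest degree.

≈ lat 18°N, lon 49°E

Write both endpoints as unit vectors p₁, p₂ with components (cos φ cos λ, cos φ sin λ, sin φ).
The central angle between the endpoints is δ = arccos(p₁·p₂) ≈ 2.001 rad (114.6°).
Interpolate at f = 2/5 with slerp weights a = sin((1−f)δ)/sin δ ≈ 1.026, b = sin(fδ)/sin δ ≈ 0.789.
p = a·p₁ + b·p₂ ≈ (0.624, 0.715, 0.315); φ = arcsin(p_z) ≈ 18.37°, λ = atan2(p_y, p_x) ≈ 48.91°.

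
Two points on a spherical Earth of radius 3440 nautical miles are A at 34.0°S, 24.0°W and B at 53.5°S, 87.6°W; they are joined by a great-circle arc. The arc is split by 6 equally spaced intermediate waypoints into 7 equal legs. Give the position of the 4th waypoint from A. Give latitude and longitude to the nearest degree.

≈ 50°S, 55°W

The haversine formula gives a central angle δ ≈ 0.838 rad (48.0°) between the endpoints.
Interpolate at f = 4/7 with slerp weights a = sin((1−f)δ)/sin δ ≈ 0.473, b = sin(fδ)/sin δ ≈ 0.620.
p = a·p₁ + b·p₂ ≈ (0.374, -0.528, -0.763); φ = arcsin(p_z) ≈ -49.71°, λ = atan2(p_y, p_x) ≈ -54.71°.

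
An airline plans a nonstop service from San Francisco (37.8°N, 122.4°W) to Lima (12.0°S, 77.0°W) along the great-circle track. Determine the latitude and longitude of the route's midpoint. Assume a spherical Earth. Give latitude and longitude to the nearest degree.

≈ 14°N, 97°W

From cos δ = sin φ₁ sin φ₂ + cos φ₁ cos φ₂ cos Δλ, the central angle is δ ≈ 1.143 rad (65.5°).
Interpolate at f = 1/2 with slerp weights a = sin((1−f)δ)/sin δ ≈ 0.594, b = sin(fδ)/sin δ ≈ 0.594.
p = a·p₁ + b·p₂ ≈ (-0.121, -0.963, 0.241); φ = arcsin(p_z) ≈ 13.93°, λ = atan2(p_y, p_x) ≈ -97.15°.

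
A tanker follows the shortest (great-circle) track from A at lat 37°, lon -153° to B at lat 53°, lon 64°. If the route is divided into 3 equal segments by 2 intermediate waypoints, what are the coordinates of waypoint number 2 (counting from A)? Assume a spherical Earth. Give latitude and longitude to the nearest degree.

Convert each endpoint to a unit vector on the sphere (x = cos φ cos λ, y = cos φ sin λ, z = sin φ).
The central angle between the endpoints is δ = arccos(p₁·p₂) ≈ 1.474 rad (84.4°).
Interpolate at f = 2/3 with slerp weights a = sin((1−f)δ)/sin δ ≈ 0.474, b = sin(fδ)/sin δ ≈ 0.836.
p = a·p₁ + b·p₂ ≈ (-0.117, 0.280, 0.953); φ = arcsin(p_z) ≈ 72.32°, λ = atan2(p_y, p_x) ≈ 112.62°.

≈ lat 72°, lon 113°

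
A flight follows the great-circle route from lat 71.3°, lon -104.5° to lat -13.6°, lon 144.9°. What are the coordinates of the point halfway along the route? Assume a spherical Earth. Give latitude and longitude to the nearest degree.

≈ lat 38°, lon 164°

The haversine formula gives a central angle δ ≈ 1.910 rad (109.4°) between the endpoints.
Interpolate at f = 1/2 with slerp weights a = sin((1−f)δ)/sin δ ≈ 0.865, b = sin(fδ)/sin δ ≈ 0.865.
p = a·p₁ + b·p₂ ≈ (-0.758, 0.215, 0.616); φ = arcsin(p_z) ≈ 38.04°, λ = atan2(p_y, p_x) ≈ 164.15°.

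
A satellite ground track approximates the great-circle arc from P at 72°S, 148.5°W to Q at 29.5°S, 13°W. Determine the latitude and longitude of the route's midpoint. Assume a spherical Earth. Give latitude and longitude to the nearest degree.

From cos δ = sin φ₁ sin φ₂ + cos φ₁ cos φ₂ cos Δλ, the central angle is δ ≈ 1.291 rad (73.9°).
Interpolate at f = 1/2 with slerp weights a = sin((1−f)δ)/sin δ ≈ 0.626, b = sin(fδ)/sin δ ≈ 0.626.
p = a·p₁ + b·p₂ ≈ (0.366, -0.224, -0.903); φ = arcsin(p_z) ≈ -64.61°, λ = atan2(p_y, p_x) ≈ -31.43°.

≈ 65°S, 31°W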